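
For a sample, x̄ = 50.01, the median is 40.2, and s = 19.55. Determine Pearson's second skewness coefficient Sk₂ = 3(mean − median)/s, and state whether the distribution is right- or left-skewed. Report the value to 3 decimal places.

1.505, right-skewed

Sk₂ = 3(50.01 − 40.2) / 19.55 = 3 × 9.8100 / 19.55
    = 29.4300 / 19.55 ≈ 1.505
Sk₂ > 0 ⇒ mean > median ⇒ right-skewed (positive skew).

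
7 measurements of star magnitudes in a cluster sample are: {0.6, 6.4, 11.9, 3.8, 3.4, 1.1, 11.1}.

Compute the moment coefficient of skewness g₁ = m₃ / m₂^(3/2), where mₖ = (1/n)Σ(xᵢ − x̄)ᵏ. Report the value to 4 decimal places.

x̄ = (0.6 + 6.4 + 11.9 + 3.8 + 3.4 + 1.1 + 11.1) / 7 = 5.4714
deviations (xᵢ − x̄): -4.8714, 0.9286, 6.4286, -1.6714, -2.0714, -4.3714, 5.6286
Σ(xᵢ − x̄)² = 123.7943 ⇒ m₂ = 123.7943/7 = 17.68490
Σ(xᵢ − x̄)³ = 232.0931 ⇒ m₃ = 232.0931/7 = 33.15616
m₂^(3/2) = 17.68490^(1.5) = 74.37104
g₁ = m₃ / m₂^(3/2) = 33.15616 / 74.37104 ≈ 0.4458

0.4458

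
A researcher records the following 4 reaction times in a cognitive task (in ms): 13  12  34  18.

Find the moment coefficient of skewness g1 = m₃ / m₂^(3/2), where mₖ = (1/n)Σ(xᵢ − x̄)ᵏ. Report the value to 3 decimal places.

x̄ = (13 + 12 + 34 + 18) / 4 = 19.2500
deviations (xᵢ − x̄): -6.2500, -7.2500, 14.7500, -1.2500
Σ(xᵢ − x̄)² = 310.7500 ⇒ m₂ = 310.7500/4 = 77.68750
Σ(xᵢ − x̄)³ = 2581.8750 ⇒ m₃ = 2581.8750/4 = 645.46875
m₂^(3/2) = 77.68750^(1.5) = 684.74161
g1 = m₃ / m₂^(3/2) = 645.46875 / 684.74161 ≈ 0.943

0.943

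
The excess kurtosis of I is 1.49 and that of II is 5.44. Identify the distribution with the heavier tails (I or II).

II

Higher excess kurtosis ⇒ heavier tails relative to the normal distribution.
1.49 vs 5.44: the larger is 5.44, so II has heavier tails.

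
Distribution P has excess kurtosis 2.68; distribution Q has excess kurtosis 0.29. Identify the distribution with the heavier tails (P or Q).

Higher excess kurtosis ⇒ heavier tails relative to the normal distribution.
2.68 vs 0.29: the larger is 2.68, so P has heavier tails.

P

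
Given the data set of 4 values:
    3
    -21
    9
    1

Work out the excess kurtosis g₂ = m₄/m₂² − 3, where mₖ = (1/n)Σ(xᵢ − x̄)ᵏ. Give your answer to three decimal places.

-0.812

x̄ = -2.0000
Σ(xᵢ − x̄)² = 516.0000 ⇒ m₂ = 129.00000
Σ(xᵢ − x̄)⁴ = 145668.0000 ⇒ m₄ = 36417.00000
m₂² = 16641.00000
g₂ = m₄/m₂² − 3 = 2.18839 − 3 ≈ -0.812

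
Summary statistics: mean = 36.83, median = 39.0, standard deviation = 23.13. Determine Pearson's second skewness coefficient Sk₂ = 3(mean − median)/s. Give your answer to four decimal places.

-0.2815

Sk₂ = 3(36.83 − 39.0) / 23.13 = 3 × -2.1700 / 23.13
    = -6.5100 / 23.13 ≈ -0.2815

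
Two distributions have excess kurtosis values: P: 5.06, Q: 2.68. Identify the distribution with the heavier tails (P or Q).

P

Higher excess kurtosis ⇒ heavier tails relative to the normal distribution.
5.06 vs 2.68: the larger is 5.06, so P has heavier tails.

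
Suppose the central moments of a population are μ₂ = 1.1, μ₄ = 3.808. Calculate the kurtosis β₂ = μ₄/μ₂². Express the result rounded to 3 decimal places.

3.147

μ₂² = 1.1² = 1.21000
μ₄/μ₂² = 3.808 / 1.21000 = 3.14711
β₂ ≈ 3.147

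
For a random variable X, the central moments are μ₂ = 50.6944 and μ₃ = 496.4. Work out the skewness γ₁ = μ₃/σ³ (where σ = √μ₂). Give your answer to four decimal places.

1.3753

σ = √μ₂ = √50.6944 = 7.12000
σ³ = μ₂^(3/2) = 360.94413
γ₁ = μ₃/σ³ = 496.4 / 360.94413 ≈ 1.3753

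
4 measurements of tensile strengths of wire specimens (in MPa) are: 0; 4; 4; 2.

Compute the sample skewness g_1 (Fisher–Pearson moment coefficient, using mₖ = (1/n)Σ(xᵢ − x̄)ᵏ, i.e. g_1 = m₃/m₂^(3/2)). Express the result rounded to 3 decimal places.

-0.493

x̄ = (0 + 4 + 4 + 2) / 4 = 2.5000
deviations (xᵢ − x̄): -2.5000, 1.5000, 1.5000, -0.5000
Σ(xᵢ − x̄)² = 11.0000 ⇒ m₂ = 11.0000/4 = 2.75000
Σ(xᵢ − x̄)³ = -9.0000 ⇒ m₃ = -9.0000/4 = -2.25000
m₂^(3/2) = 2.75000^(1.5) = 4.56036
g_1 = m₃ / m₂^(3/2) = -2.25000 / 4.56036 ≈ -0.493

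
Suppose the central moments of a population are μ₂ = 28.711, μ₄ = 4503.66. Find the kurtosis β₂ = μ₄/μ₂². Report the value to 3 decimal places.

μ₂² = 28.711² = 824.32152
μ₄/μ₂² = 4503.66 / 824.32152 = 5.46347
β₂ ≈ 5.463

5.463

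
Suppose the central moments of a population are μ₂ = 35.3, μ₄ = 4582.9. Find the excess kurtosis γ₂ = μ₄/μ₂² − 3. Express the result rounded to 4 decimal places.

0.6778

μ₂² = 35.3² = 1246.09000
μ₄/μ₂² = 4582.9 / 1246.09000 = 3.67782
γ₂ = 3.67782 − 3 ≈ 0.6778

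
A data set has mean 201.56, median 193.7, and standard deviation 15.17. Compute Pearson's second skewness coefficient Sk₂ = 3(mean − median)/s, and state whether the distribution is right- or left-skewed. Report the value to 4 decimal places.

Sk₂ = 3(201.56 − 193.7) / 15.17 = 3 × 7.8600 / 15.17
    = 23.5800 / 15.17 ≈ 1.5544
Sk₂ > 0 ⇒ mean > median ⇒ right-skewed (positive skew).

1.5544, right-skewed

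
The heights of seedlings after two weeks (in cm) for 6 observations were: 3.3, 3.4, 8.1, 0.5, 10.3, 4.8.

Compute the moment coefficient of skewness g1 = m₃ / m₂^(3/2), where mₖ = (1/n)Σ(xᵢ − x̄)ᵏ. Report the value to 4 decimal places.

0.3194

x̄ = (3.3 + 3.4 + 8.1 + 0.5 + 10.3 + 4.8) / 6 = 5.0667
deviations (xᵢ − x̄): -1.7667, -1.6667, 3.0333, -4.5667, 5.2333, -0.2667
Σ(xᵢ − x̄)² = 63.4133 ⇒ m₂ = 63.4133/6 = 10.56889
Σ(xᵢ − x̄)³ = 65.8416 ⇒ m₃ = 65.8416/6 = 10.97359
m₂^(3/2) = 10.56889^(1.5) = 34.35928
g1 = m₃ / m₂^(3/2) = 10.97359 / 34.35928 ≈ 0.3194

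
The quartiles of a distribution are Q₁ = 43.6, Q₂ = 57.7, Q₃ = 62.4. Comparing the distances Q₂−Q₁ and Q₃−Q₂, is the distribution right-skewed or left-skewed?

left-skewed

Q₂ − Q₁ = 14.1;  Q₃ − Q₂ = 4.7
Q₂ − Q₁ > Q₃ − Q₂ ⇒ the lower half is more spread out ⇒ left-skewed.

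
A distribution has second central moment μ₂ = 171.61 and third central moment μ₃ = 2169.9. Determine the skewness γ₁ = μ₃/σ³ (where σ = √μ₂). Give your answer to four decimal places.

0.9652

σ = √μ₂ = √171.61 = 13.10000
σ³ = μ₂^(3/2) = 2248.09100
γ₁ = μ₃/σ³ = 2169.9 / 2248.09100 ≈ 0.9652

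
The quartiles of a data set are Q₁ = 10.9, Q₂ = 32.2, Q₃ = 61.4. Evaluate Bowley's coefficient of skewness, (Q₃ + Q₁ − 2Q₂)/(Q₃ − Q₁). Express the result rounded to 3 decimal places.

0.156

numerator: Q₃ + Q₁ − 2Q₂ = 61.4 + 10.9 − 2×32.2 = 7.9000
denominator: Q₃ − Q₁ = 61.4 − 10.9 = 50.5000
Bowley skewness = 7.9000 / 50.5000 ≈ 0.156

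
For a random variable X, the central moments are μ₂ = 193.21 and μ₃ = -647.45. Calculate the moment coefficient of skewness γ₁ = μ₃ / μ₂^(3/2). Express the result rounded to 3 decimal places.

-0.241

σ = √μ₂ = √193.21 = 13.90000
σ³ = μ₂^(3/2) = 2685.61900
γ₁ = μ₃/σ³ = -647.45 / 2685.61900 ≈ -0.241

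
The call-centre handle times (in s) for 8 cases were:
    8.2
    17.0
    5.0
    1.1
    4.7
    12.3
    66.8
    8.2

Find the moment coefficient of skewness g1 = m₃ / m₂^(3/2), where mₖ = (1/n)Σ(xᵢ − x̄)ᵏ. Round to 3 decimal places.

2.040

x̄ = (8.2 + 17.0 + 5.0 + 1.1 + 4.7 + 12.3 + 66.8 + 8.2) / 8 = 15.4125
deviations (xᵢ − x̄): -7.2125, 1.5875, -10.4125, -14.3125, -10.7125, -3.1125, 51.3875, -7.2125
Σ(xᵢ − x̄)² = 3184.9487 ⇒ m₂ = 3184.9487/8 = 398.11859
Σ(xᵢ − x̄)³ = 129631.0034 ⇒ m₃ = 129631.0034/8 = 16203.87543
m₂^(3/2) = 398.11859^(1.5) = 7943.62423
g1 = m₃ / m₂^(3/2) = 16203.87543 / 7943.62423 ≈ 2.040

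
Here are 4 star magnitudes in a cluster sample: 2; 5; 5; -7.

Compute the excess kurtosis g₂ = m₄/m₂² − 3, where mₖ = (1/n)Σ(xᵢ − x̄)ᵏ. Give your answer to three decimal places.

x̄ = 1.2500
Σ(xᵢ − x̄)² = 96.7500 ⇒ m₂ = 24.18750
Σ(xᵢ − x̄)⁴ = 5028.3281 ⇒ m₄ = 1257.08203
m₂² = 585.03516
g₂ = m₄/m₂² − 3 = 2.14873 − 3 ≈ -0.851

-0.851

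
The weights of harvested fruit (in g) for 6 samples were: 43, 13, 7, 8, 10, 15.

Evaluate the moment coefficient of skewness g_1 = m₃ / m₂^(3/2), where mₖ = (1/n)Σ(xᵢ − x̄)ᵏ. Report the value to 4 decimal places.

1.5974

x̄ = (43 + 13 + 7 + 8 + 10 + 15) / 6 = 16.0000
deviations (xᵢ − x̄): 27.0000, -3.0000, -9.0000, -8.0000, -6.0000, -1.0000
Σ(xᵢ − x̄)² = 920.0000 ⇒ m₂ = 920.0000/6 = 153.33333
Σ(xᵢ − x̄)³ = 18198.0000 ⇒ m₃ = 18198.0000/6 = 3033.00000
m₂^(3/2) = 153.33333^(1.5) = 1898.69351
g_1 = m₃ / m₂^(3/2) = 3033.00000 / 1898.69351 ≈ 1.5974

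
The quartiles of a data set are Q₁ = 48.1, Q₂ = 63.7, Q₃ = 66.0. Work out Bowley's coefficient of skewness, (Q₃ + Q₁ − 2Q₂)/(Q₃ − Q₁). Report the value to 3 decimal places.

-0.743

numerator: Q₃ + Q₁ − 2Q₂ = 66.0 + 48.1 − 2×63.7 = -13.3000
denominator: Q₃ − Q₁ = 66.0 − 48.1 = 17.9000
Bowley skewness = -13.3000 / 17.9000 ≈ -0.743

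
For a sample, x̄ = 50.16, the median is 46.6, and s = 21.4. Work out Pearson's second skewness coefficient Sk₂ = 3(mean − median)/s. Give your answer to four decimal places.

0.4991

Sk₂ = 3(50.16 − 46.6) / 21.4 = 3 × 3.5600 / 21.4
    = 10.6800 / 21.4 ≈ 0.4991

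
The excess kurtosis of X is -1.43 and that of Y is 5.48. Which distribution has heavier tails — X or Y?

Y

Higher excess kurtosis ⇒ heavier tails relative to the normal distribution.
-1.43 vs 5.48: the larger is 5.48, so Y has heavier tails. (Y is leptokurtic — heavier-than-normal tails; the other is platykurtic.)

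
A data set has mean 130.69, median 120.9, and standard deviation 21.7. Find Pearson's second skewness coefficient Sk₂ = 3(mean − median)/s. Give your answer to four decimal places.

Sk₂ = 3(130.69 − 120.9) / 21.7 = 3 × 9.7900 / 21.7
    = 29.3700 / 21.7 ≈ 1.3535

1.3535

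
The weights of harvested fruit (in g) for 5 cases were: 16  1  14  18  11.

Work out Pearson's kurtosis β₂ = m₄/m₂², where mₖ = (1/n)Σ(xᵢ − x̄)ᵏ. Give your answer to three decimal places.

2.558

x̄ = 12.0000
Σ(xᵢ − x̄)² = 178.0000 ⇒ m₂ = 35.60000
Σ(xᵢ − x̄)⁴ = 16210.0000 ⇒ m₄ = 3242.00000
m₂² = 1267.36000
β₂ = m₄/m₂² = 3242.00000 / 1267.36000 ≈ 2.558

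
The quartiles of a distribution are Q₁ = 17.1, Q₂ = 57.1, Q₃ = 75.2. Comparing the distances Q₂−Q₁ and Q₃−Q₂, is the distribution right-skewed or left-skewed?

Q₂ − Q₁ = 40.0;  Q₃ − Q₂ = 18.1
Q₂ − Q₁ > Q₃ − Q₂ ⇒ the lower half is more spread out ⇒ left-skewed.

left-skewed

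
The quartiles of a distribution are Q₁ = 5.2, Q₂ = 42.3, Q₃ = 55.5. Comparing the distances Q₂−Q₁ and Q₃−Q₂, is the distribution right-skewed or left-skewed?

left-skewed

Q₂ − Q₁ = 37.1;  Q₃ − Q₂ = 13.2
Q₂ − Q₁ > Q₃ − Q₂ ⇒ the lower half is more spread out ⇒ left-skewed.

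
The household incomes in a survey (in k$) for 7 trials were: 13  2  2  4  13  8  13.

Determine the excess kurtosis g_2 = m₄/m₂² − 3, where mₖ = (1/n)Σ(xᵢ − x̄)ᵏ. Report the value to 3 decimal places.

-1.766

x̄ = 7.8571
Σ(xᵢ − x̄)² = 162.8571 ⇒ m₂ = 23.26531
Σ(xᵢ − x̄)⁴ = 4673.8076 ⇒ m₄ = 667.68680
m₂² = 541.27447
g_2 = m₄/m₂² − 3 = 1.23355 − 3 ≈ -1.766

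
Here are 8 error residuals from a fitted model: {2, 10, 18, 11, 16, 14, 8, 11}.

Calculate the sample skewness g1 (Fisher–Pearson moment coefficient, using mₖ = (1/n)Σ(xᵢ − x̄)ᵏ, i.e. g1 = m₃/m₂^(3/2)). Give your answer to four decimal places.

x̄ = (2 + 10 + 18 + 11 + 16 + 14 + 8 + 11) / 8 = 11.2500
deviations (xᵢ − x̄): -9.2500, -1.2500, 6.7500, -0.2500, 4.7500, 2.7500, -3.2500, -0.2500
Σ(xᵢ − x̄)² = 173.5000 ⇒ m₂ = 173.5000/8 = 21.68750
Σ(xᵢ − x̄)³ = -392.2500 ⇒ m₃ = -392.2500/8 = -49.03125
m₂^(3/2) = 21.68750^(1.5) = 100.99834
g1 = m₃ / m₂^(3/2) = -49.03125 / 100.99834 ≈ -0.4855

-0.4855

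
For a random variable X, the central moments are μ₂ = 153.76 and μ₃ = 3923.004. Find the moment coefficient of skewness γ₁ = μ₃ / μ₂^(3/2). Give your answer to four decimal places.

σ = √μ₂ = √153.76 = 12.40000
σ³ = μ₂^(3/2) = 1906.62400
γ₁ = μ₃/σ³ = 3923.004 / 1906.62400 ≈ 2.0576

2.0576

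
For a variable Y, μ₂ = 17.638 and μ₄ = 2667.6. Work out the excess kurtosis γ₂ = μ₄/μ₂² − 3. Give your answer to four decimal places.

5.5748

μ₂² = 17.638² = 311.09904
μ₄/μ₂² = 2667.6 / 311.09904 = 8.57476
γ₂ = 8.57476 − 3 ≈ 5.5748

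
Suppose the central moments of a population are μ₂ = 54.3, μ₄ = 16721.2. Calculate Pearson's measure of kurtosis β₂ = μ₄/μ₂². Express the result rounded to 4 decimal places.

5.6711

μ₂² = 54.3² = 2948.49000
μ₄/μ₂² = 16721.2 / 2948.49000 = 5.67111
β₂ ≈ 5.6711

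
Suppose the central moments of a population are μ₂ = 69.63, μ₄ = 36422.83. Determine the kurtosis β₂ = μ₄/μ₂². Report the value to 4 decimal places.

μ₂² = 69.63² = 4848.33690
μ₄/μ₂² = 36422.83 / 4848.33690 = 7.51244
β₂ ≈ 7.5124

7.5124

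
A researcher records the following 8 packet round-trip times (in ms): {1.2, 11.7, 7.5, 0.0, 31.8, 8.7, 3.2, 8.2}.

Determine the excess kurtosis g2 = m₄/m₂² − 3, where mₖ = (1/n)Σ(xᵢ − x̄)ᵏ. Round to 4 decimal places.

1.5014

x̄ = 9.0375
Σ(xᵢ − x̄)² = 705.5788 ⇒ m₂ = 88.19734
Σ(xᵢ − x̄)⁴ = 280121.9399 ⇒ m₄ = 35015.24249
m₂² = 7778.77144
g2 = m₄/m₂² − 3 = 4.50138 − 3 ≈ 1.5014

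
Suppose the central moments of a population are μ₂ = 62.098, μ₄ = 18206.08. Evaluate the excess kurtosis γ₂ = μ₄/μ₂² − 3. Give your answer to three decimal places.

μ₂² = 62.098² = 3856.16160
μ₄/μ₂² = 18206.08 / 3856.16160 = 4.72130
γ₂ = 4.72130 − 3 ≈ 1.721

1.721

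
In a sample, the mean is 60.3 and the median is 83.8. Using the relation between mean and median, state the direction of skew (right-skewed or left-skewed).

left-skewed

mean − median = 60.3 − 83.8 = -23.5
mean < median ⇒ the longer tail is on the left ⇒ left-skewed (negatively skewed).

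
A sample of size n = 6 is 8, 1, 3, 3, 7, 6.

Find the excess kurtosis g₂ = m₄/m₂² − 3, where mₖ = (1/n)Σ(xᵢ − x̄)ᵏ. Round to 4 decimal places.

-1.4828

x̄ = 4.6667
Σ(xᵢ − x̄)² = 37.3333 ⇒ m₂ = 6.22222
Σ(xᵢ − x̄)⁴ = 352.4444 ⇒ m₄ = 58.74074
m₂² = 38.71605
g₂ = m₄/m₂² − 3 = 1.51722 − 3 ≈ -1.4828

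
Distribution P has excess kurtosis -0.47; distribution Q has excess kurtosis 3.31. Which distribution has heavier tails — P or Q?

Higher excess kurtosis ⇒ heavier tails relative to the normal distribution.
-0.47 vs 3.31: the larger is 3.31, so Q has heavier tails. (Q is leptokurtic — heavier-than-normal tails; the other is platykurtic.)

Q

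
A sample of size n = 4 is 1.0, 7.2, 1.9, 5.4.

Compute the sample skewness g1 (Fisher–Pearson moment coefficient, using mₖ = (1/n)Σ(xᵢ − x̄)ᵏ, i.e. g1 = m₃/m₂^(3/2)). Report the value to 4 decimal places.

0.1369

x̄ = (1.0 + 7.2 + 1.9 + 5.4) / 4 = 3.8750
deviations (xᵢ − x̄): -2.8750, 3.3250, -1.9750, 1.5250
Σ(xᵢ − x̄)² = 25.5475 ⇒ m₂ = 25.5475/4 = 6.38688
Σ(xᵢ − x̄)³ = 8.8391 ⇒ m₃ = 8.8391/4 = 2.20978
m₂^(3/2) = 6.38688^(1.5) = 16.14108
g1 = m₃ / m₂^(3/2) = 2.20978 / 16.14108 ≈ 0.1369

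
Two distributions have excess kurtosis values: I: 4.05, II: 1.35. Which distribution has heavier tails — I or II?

Higher excess kurtosis ⇒ heavier tails relative to the normal distribution.
4.05 vs 1.35: the larger is 4.05, so I has heavier tails.

I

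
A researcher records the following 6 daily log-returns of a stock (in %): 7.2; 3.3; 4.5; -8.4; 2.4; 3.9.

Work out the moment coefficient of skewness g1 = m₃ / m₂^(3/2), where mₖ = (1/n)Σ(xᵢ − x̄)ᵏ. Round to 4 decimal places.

-1.4128

x̄ = (7.2 + 3.3 + 4.5 - 8.4 + 2.4 + 3.9) / 6 = 2.1500
deviations (xᵢ − x̄): 5.0500, 1.1500, 2.3500, -10.5500, 0.2500, 1.7500
Σ(xᵢ − x̄)² = 146.7750 ⇒ m₂ = 146.7750/6 = 24.46250
Σ(xᵢ − x̄)³ = -1025.5800 ⇒ m₃ = -1025.5800/6 = -170.93000
m₂^(3/2) = 24.46250^(1.5) = 120.99050
g1 = m₃ / m₂^(3/2) = -170.93000 / 120.99050 ≈ -1.4128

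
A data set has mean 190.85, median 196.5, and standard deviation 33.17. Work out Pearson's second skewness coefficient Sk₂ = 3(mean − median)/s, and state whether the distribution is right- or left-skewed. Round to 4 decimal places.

Sk₂ = 3(190.85 − 196.5) / 33.17 = 3 × -5.6500 / 33.17
    = -16.9500 / 33.17 ≈ -0.5110
Sk₂ < 0 ⇒ mean < median ⇒ left-skewed (negative skew).

-0.5110, left-skewed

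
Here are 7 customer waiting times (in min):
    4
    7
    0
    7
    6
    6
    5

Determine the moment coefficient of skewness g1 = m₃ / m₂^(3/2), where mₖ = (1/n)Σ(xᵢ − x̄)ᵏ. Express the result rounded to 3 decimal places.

x̄ = (4 + 7 + 0 + 7 + 6 + 6 + 5) / 7 = 5.0000
deviations (xᵢ − x̄): -1.0000, 2.0000, -5.0000, 2.0000, 1.0000, 1.0000, 0.0000
Σ(xᵢ − x̄)² = 36.0000 ⇒ m₂ = 36.0000/7 = 5.14286
Σ(xᵢ − x̄)³ = -108.0000 ⇒ m₃ = -108.0000/7 = -15.42857
m₂^(3/2) = 5.14286^(1.5) = 11.66290
g1 = m₃ / m₂^(3/2) = -15.42857 / 11.66290 ≈ -1.323

-1.323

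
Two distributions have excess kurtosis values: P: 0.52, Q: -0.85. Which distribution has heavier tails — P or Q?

Higher excess kurtosis ⇒ heavier tails relative to the normal distribution.
0.52 vs -0.85: the larger is 0.52, so P has heavier tails. (P is leptokurtic — heavier-than-normal tails; the other is platykurtic.)

P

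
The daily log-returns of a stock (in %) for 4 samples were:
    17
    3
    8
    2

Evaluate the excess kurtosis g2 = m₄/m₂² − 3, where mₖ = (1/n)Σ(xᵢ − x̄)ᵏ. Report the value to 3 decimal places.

-1.095

x̄ = 7.5000
Σ(xᵢ − x̄)² = 141.0000 ⇒ m₂ = 35.25000
Σ(xᵢ − x̄)⁴ = 9470.2500 ⇒ m₄ = 2367.56250
m₂² = 1242.56250
g2 = m₄/m₂² − 3 = 1.90539 − 3 ≈ -1.095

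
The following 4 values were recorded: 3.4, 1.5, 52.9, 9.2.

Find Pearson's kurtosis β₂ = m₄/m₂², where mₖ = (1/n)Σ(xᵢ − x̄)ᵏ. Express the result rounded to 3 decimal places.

2.282

x̄ = 16.7500
Σ(xᵢ − x̄)² = 1774.6100 ⇒ m₂ = 443.65250
Σ(xᵢ − x̄)⁴ = 1796882.9074 ⇒ m₄ = 449220.72686
m₂² = 196827.54076
β₂ = m₄/m₂² = 449220.72686 / 196827.54076 ≈ 2.282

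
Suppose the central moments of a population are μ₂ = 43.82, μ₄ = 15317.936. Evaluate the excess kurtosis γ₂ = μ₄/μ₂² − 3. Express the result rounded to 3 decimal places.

μ₂² = 43.82² = 1920.19240
μ₄/μ₂² = 15317.936 / 1920.19240 = 7.97729
γ₂ = 7.97729 − 3 ≈ 4.977

4.977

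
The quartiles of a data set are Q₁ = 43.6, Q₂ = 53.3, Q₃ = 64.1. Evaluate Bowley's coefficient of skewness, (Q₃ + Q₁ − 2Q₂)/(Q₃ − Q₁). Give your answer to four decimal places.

0.0537

numerator: Q₃ + Q₁ − 2Q₂ = 64.1 + 43.6 − 2×53.3 = 1.1000
denominator: Q₃ − Q₁ = 64.1 − 43.6 = 20.5000
Bowley skewness = 1.1000 / 20.5000 ≈ 0.0537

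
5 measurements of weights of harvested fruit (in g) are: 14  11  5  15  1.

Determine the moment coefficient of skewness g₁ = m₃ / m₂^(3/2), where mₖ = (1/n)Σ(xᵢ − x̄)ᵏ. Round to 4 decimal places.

-0.4029

x̄ = (14 + 11 + 5 + 15 + 1) / 5 = 9.2000
deviations (xᵢ − x̄): 4.8000, 1.8000, -4.2000, 5.8000, -8.2000
Σ(xᵢ − x̄)² = 144.8000 ⇒ m₂ = 144.8000/5 = 28.96000
Σ(xᵢ − x̄)³ = -313.9200 ⇒ m₃ = -313.9200/5 = -62.78400
m₂^(3/2) = 28.96000^(1.5) = 155.84678
g₁ = m₃ / m₂^(3/2) = -62.78400 / 155.84678 ≈ -0.4029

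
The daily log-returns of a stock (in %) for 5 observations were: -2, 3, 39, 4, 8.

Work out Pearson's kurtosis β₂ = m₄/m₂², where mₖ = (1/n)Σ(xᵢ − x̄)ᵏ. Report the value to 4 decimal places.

3.0276

x̄ = 10.4000
Σ(xᵢ − x̄)² = 1073.2000 ⇒ m₂ = 214.64000
Σ(xᵢ − x̄)⁴ = 697410.2560 ⇒ m₄ = 139482.05120
m₂² = 46070.32960
β₂ = m₄/m₂² = 139482.05120 / 46070.32960 ≈ 3.0276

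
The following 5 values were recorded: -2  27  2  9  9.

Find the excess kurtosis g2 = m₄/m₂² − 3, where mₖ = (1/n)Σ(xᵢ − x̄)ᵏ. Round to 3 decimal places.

x̄ = 9.0000
Σ(xᵢ − x̄)² = 494.0000 ⇒ m₂ = 98.80000
Σ(xᵢ − x̄)⁴ = 122018.0000 ⇒ m₄ = 24403.60000
m₂² = 9761.44000
g2 = m₄/m₂² − 3 = 2.50000 − 3 ≈ -0.500

-0.500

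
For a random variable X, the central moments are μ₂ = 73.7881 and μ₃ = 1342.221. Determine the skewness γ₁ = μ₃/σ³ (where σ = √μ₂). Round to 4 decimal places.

σ = √μ₂ = √73.7881 = 8.59000
σ³ = μ₂^(3/2) = 633.83978
γ₁ = μ₃/σ³ = 1342.221 / 633.83978 ≈ 2.1176

2.1176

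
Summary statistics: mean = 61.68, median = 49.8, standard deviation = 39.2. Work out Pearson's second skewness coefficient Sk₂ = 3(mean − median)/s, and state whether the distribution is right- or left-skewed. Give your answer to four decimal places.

0.9092, right-skewed

Sk₂ = 3(61.68 − 49.8) / 39.2 = 3 × 11.8800 / 39.2
    = 35.6400 / 39.2 ≈ 0.9092
Sk₂ > 0 ⇒ mean > median ⇒ right-skewed (positive skew).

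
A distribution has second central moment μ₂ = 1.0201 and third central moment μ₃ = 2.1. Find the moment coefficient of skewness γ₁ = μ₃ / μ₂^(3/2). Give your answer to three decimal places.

2.038

σ = √μ₂ = √1.0201 = 1.01000
σ³ = μ₂^(3/2) = 1.03030
γ₁ = μ₃/σ³ = 2.1 / 1.03030 ≈ 2.038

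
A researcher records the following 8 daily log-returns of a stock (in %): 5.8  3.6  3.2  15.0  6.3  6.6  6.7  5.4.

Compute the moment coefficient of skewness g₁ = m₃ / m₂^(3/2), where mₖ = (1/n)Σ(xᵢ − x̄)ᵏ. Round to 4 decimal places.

1.6671

x̄ = (5.8 + 3.6 + 3.2 + 15.0 + 6.3 + 6.6 + 6.7 + 5.4) / 8 = 6.5750
deviations (xᵢ − x̄): -0.7750, -2.9750, -3.3750, 8.4250, -0.2750, 0.0250, 0.1250, -1.1750
Σ(xᵢ − x̄)² = 93.2950 ⇒ m₂ = 93.2950/8 = 11.66188
Σ(xᵢ − x̄)³ = 531.1313 ⇒ m₃ = 531.1313/8 = 66.39141
m₂^(3/2) = 11.66188^(1.5) = 39.82471
g₁ = m₃ / m₂^(3/2) = 66.39141 / 39.82471 ≈ 1.6671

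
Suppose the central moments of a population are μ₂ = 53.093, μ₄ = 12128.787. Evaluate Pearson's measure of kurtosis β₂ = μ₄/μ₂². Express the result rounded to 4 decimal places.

4.3027

μ₂² = 53.093² = 2818.86665
μ₄/μ₂² = 12128.787 / 2818.86665 = 4.30272
β₂ ≈ 4.3027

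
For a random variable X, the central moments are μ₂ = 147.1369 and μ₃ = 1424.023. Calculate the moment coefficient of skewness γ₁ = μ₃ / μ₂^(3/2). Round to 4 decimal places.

σ = √μ₂ = √147.1369 = 12.13000
σ³ = μ₂^(3/2) = 1784.77060
γ₁ = μ₃/σ³ = 1424.023 / 1784.77060 ≈ 0.7979

0.7979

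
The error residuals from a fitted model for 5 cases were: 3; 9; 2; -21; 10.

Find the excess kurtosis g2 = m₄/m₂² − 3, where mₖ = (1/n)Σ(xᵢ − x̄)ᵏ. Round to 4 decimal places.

x̄ = 0.6000
Σ(xᵢ − x̄)² = 633.2000 ⇒ m₂ = 126.64000
Σ(xᵢ − x̄)⁴ = 230501.4560 ⇒ m₄ = 46100.29120
m₂² = 16037.68960
g2 = m₄/m₂² − 3 = 2.87450 − 3 ≈ -0.1255

-0.1255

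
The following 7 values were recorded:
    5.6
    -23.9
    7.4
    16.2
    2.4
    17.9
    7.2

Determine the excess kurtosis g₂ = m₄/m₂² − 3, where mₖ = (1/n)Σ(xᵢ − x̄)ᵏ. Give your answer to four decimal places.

0.8286

x̄ = 4.6857
Σ(xᵢ − x̄)² = 1144.0886 ⇒ m₂ = 163.44122
Σ(xᵢ − x̄)⁴ = 715913.3670 ⇒ m₄ = 102273.33814
m₂² = 26713.03386
g₂ = m₄/m₂² − 3 = 3.82859 − 3 ≈ 0.8286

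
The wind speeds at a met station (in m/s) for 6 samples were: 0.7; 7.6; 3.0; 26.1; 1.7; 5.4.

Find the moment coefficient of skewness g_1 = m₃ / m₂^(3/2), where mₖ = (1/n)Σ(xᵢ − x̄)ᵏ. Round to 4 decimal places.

x̄ = (0.7 + 7.6 + 3.0 + 26.1 + 1.7 + 5.4) / 6 = 7.4167
deviations (xᵢ − x̄): -6.7167, 0.1833, -4.4167, 18.6833, -5.7167, -2.0167
Σ(xᵢ − x̄)² = 450.4683 ⇒ m₂ = 450.4683/6 = 75.07806
Σ(xᵢ − x̄)³ = 5937.5476 ⇒ m₃ = 5937.5476/6 = 989.59126
m₂^(3/2) = 75.07806^(1.5) = 650.53329
g_1 = m₃ / m₂^(3/2) = 989.59126 / 650.53329 ≈ 1.5212

1.5212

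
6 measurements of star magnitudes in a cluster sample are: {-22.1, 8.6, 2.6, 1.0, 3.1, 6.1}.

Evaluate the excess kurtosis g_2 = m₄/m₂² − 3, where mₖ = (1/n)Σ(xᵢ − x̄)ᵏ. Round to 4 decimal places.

x̄ = -0.1167
Σ(xᵢ − x̄)² = 616.8683 ⇒ m₂ = 102.81139
Σ(xᵢ − x̄)⁴ = 240976.6111 ⇒ m₄ = 40162.76852
m₂² = 10570.18169
g_2 = m₄/m₂² − 3 = 3.79963 − 3 ≈ 0.7996

0.7996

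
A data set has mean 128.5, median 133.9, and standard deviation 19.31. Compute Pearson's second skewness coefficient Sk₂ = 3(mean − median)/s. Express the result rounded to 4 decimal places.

-0.8389

Sk₂ = 3(128.5 − 133.9) / 19.31 = 3 × -5.4000 / 19.31
    = -16.2000 / 19.31 ≈ -0.8389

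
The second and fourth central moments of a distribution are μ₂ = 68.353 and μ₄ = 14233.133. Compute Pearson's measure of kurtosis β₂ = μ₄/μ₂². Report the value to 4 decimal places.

μ₂² = 68.353² = 4672.13261
μ₄/μ₂² = 14233.133 / 4672.13261 = 3.04639
β₂ ≈ 3.0464

3.0464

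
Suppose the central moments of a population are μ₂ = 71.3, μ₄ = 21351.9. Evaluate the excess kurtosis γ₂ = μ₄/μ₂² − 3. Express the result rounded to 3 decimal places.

μ₂² = 71.3² = 5083.69000
μ₄/μ₂² = 21351.9 / 5083.69000 = 4.20008
γ₂ = 4.20008 − 3 ≈ 1.200

1.200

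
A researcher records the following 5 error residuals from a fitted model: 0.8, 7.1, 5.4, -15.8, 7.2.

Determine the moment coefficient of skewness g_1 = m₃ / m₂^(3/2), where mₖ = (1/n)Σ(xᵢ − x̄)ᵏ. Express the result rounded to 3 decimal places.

x̄ = (0.8 + 7.1 + 5.4 - 15.8 + 7.2) / 5 = 0.9400
deviations (xᵢ − x̄): -0.1400, 6.1600, 4.4600, -16.7400, 6.2600
Σ(xᵢ − x̄)² = 377.2720 ⇒ m₂ = 377.2720/5 = 75.45440
Σ(xᵢ − x̄)³ = -4123.2370 ⇒ m₃ = -4123.2370/5 = -824.64739
m₂^(3/2) = 75.45440^(1.5) = 655.43081
g_1 = m₃ / m₂^(3/2) = -824.64739 / 655.43081 ≈ -1.258

-1.258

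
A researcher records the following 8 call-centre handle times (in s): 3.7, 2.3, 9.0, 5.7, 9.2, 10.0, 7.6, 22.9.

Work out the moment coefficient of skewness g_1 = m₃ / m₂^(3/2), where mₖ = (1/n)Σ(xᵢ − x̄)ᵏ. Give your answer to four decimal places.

x̄ = (3.7 + 2.3 + 9.0 + 5.7 + 9.2 + 10.0 + 7.6 + 22.9) / 8 = 8.8000
deviations (xᵢ − x̄): -5.1000, -6.5000, 0.2000, -3.1000, 0.4000, 1.2000, -1.2000, 14.1000
Σ(xᵢ − x̄)² = 279.7600 ⇒ m₂ = 279.7600/8 = 34.97000
Σ(xᵢ − x̄)³ = 2366.2260 ⇒ m₃ = 2366.2260/8 = 295.77825
m₂^(3/2) = 34.97000^(1.5) = 206.79663
g_1 = m₃ / m₂^(3/2) = 295.77825 / 206.79663 ≈ 1.4303

1.4303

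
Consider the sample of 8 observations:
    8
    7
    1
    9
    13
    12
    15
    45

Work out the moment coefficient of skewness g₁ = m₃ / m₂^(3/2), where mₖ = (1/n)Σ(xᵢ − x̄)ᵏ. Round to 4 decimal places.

1.7912

x̄ = (8 + 7 + 1 + 9 + 13 + 12 + 15 + 45) / 8 = 13.7500
deviations (xᵢ − x̄): -5.7500, -6.7500, -12.7500, -4.7500, -0.7500, -1.7500, 1.2500, 31.2500
Σ(xᵢ − x̄)² = 1245.5000 ⇒ m₂ = 1245.5000/8 = 155.68750
Σ(xᵢ − x̄)³ = 27836.2500 ⇒ m₃ = 27836.2500/8 = 3479.53125
m₂^(3/2) = 155.68750^(1.5) = 1942.58762
g₁ = m₃ / m₂^(3/2) = 3479.53125 / 1942.58762 ≈ 1.7912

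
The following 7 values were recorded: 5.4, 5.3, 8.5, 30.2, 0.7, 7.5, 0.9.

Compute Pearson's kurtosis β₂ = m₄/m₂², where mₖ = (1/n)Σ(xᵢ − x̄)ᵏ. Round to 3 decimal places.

x̄ = 8.3571
Σ(xᵢ − x̄)² = 610.1971 ⇒ m₂ = 87.17102
Σ(xᵢ − x̄)⁴ = 234328.7523 ⇒ m₄ = 33475.53605
m₂² = 7598.78680
β₂ = m₄/m₂² = 33475.53605 / 7598.78680 ≈ 4.405

4.405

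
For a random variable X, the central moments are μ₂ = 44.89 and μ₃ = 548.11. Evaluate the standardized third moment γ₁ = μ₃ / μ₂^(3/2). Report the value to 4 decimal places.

1.8224

σ = √μ₂ = √44.89 = 6.70000
σ³ = μ₂^(3/2) = 300.76300
γ₁ = μ₃/σ³ = 548.11 / 300.76300 ≈ 1.8224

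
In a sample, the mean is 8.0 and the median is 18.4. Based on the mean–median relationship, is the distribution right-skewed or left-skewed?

mean − median = 8.0 − 18.4 = -10.4
mean < median ⇒ the longer tail is on the left ⇒ left-skewed (negatively skewed).

left-skewed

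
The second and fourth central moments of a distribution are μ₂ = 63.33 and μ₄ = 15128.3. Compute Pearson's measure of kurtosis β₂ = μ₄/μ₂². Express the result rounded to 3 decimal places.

μ₂² = 63.33² = 4010.68890
μ₄/μ₂² = 15128.3 / 4010.68890 = 3.77200
β₂ ≈ 3.772

3.772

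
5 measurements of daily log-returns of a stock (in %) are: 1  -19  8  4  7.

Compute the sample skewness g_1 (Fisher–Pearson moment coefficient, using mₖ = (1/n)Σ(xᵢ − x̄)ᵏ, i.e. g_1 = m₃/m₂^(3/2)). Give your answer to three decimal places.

-1.282

x̄ = (1 - 19 + 8 + 4 + 7) / 5 = 0.2000
deviations (xᵢ − x̄): 0.8000, -19.2000, 7.8000, 3.8000, 6.8000
Σ(xᵢ − x̄)² = 490.8000 ⇒ m₂ = 490.8000/5 = 98.16000
Σ(xᵢ − x̄)³ = -6233.5200 ⇒ m₃ = -6233.5200/5 = -1246.70400
m₂^(3/2) = 98.16000^(1.5) = 972.52735
g_1 = m₃ / m₂^(3/2) = -1246.70400 / 972.52735 ≈ -1.282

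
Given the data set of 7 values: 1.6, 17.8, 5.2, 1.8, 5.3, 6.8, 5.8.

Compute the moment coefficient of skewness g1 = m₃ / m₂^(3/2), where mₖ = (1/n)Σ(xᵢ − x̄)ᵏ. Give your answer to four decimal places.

x̄ = (1.6 + 17.8 + 5.2 + 1.8 + 5.3 + 6.8 + 5.8) / 7 = 6.3286
deviations (xᵢ − x̄): -4.7286, 11.4714, -1.1286, -4.5286, -1.0286, 0.4714, -0.5286
Σ(xᵢ − x̄)² = 177.2943 ⇒ m₂ = 177.2943/7 = 25.32776
Σ(xᵢ − x̄)³ = 1308.3992 ⇒ m₃ = 1308.3992/7 = 186.91417
m₂^(3/2) = 25.32776^(1.5) = 127.46620
g1 = m₃ / m₂^(3/2) = 186.91417 / 127.46620 ≈ 1.4664

1.4664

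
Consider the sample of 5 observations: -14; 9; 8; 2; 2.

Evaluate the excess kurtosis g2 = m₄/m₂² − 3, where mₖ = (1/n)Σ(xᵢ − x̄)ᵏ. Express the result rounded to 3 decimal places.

-0.328

x̄ = 1.4000
Σ(xᵢ − x̄)² = 339.2000 ⇒ m₂ = 67.84000
Σ(xᵢ − x̄)⁴ = 61478.8160 ⇒ m₄ = 12295.76320
m₂² = 4602.26560
g2 = m₄/m₂² − 3 = 2.67168 − 3 ≈ -0.328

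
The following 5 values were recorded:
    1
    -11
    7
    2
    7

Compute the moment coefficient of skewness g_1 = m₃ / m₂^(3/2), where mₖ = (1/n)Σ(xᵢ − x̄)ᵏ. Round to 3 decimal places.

-0.998

x̄ = (1 - 11 + 7 + 2 + 7) / 5 = 1.2000
deviations (xᵢ − x̄): -0.2000, -12.2000, 5.8000, 0.8000, 5.8000
Σ(xᵢ − x̄)² = 216.8000 ⇒ m₂ = 216.8000/5 = 43.36000
Σ(xᵢ − x̄)³ = -1425.1200 ⇒ m₃ = -1425.1200/5 = -285.02400
m₂^(3/2) = 43.36000^(1.5) = 285.51827
g_1 = m₃ / m₂^(3/2) = -285.02400 / 285.51827 ≈ -0.998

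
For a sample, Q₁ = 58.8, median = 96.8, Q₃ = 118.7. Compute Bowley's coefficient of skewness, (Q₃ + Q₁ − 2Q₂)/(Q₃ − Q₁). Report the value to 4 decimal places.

-0.2688

numerator: Q₃ + Q₁ − 2Q₂ = 118.7 + 58.8 − 2×96.8 = -16.1000
denominator: Q₃ − Q₁ = 118.7 − 58.8 = 59.9000
Bowley skewness = -16.1000 / 59.9000 ≈ -0.2688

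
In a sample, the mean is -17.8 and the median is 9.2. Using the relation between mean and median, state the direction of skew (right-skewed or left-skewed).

mean − median = -17.8 − 9.2 = -27.0
mean < median ⇒ the longer tail is on the left ⇒ left-skewed (negatively skewed).

left-skewed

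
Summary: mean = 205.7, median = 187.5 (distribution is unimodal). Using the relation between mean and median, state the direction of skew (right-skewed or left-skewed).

mean − median = 205.7 − 187.5 = 18.2
mean > median ⇒ the longer tail is on the right ⇒ right-skewed (positively skewed).

right-skewed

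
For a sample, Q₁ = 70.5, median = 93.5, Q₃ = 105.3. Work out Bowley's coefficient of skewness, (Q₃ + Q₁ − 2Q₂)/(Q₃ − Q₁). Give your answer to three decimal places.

-0.322

numerator: Q₃ + Q₁ − 2Q₂ = 105.3 + 70.5 − 2×93.5 = -11.2000
denominator: Q₃ − Q₁ = 105.3 − 70.5 = 34.8000
Bowley skewness = -11.2000 / 34.8000 ≈ -0.322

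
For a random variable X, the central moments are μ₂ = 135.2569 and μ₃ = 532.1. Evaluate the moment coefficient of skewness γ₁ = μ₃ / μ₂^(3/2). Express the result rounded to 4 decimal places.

0.3383

σ = √μ₂ = √135.2569 = 11.63000
σ³ = μ₂^(3/2) = 1573.03775
γ₁ = μ₃/σ³ = 532.1 / 1573.03775 ≈ 0.3383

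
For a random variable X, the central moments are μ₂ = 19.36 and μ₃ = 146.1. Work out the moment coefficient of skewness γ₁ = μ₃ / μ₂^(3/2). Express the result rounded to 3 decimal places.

1.715

σ = √μ₂ = √19.36 = 4.40000
σ³ = μ₂^(3/2) = 85.18400
γ₁ = μ₃/σ³ = 146.1 / 85.18400 ≈ 1.715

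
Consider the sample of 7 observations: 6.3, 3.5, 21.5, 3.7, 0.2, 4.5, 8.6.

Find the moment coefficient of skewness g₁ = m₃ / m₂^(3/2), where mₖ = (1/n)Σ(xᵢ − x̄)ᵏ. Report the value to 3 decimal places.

1.471

x̄ = (6.3 + 3.5 + 21.5 + 3.7 + 0.2 + 4.5 + 8.6) / 7 = 6.9000
deviations (xᵢ − x̄): -0.6000, -3.4000, 14.6000, -3.2000, -6.7000, -2.4000, 1.7000
Σ(xᵢ − x̄)² = 288.8600 ⇒ m₂ = 288.8600/7 = 41.26571
Σ(xᵢ − x̄)³ = 2730.1740 ⇒ m₃ = 2730.1740/7 = 390.02486
m₂^(3/2) = 41.26571^(1.5) = 265.08433
g₁ = m₃ / m₂^(3/2) = 390.02486 / 265.08433 ≈ 1.471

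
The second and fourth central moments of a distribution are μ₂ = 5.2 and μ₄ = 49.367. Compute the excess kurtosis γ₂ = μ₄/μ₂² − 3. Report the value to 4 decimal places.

-1.1743

μ₂² = 5.2² = 27.04000
μ₄/μ₂² = 49.367 / 27.04000 = 1.82570
γ₂ = 1.82570 − 3 ≈ -1.1743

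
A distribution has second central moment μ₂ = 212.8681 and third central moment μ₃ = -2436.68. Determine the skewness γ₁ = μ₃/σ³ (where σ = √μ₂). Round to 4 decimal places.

-0.7846

σ = √μ₂ = √212.8681 = 14.59000
σ³ = μ₂^(3/2) = 3105.74558
γ₁ = μ₃/σ³ = -2436.68 / 3105.74558 ≈ -0.7846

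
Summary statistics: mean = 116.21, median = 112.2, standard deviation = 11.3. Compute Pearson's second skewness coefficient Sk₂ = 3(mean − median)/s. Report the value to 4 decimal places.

Sk₂ = 3(116.21 − 112.2) / 11.3 = 3 × 4.0100 / 11.3
    = 12.0300 / 11.3 ≈ 1.0646

1.0646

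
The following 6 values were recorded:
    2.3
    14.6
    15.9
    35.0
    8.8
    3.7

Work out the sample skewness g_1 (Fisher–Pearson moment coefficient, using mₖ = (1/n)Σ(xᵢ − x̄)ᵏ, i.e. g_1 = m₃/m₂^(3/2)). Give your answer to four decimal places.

0.9981

x̄ = (2.3 + 14.6 + 15.9 + 35.0 + 8.8 + 3.7) / 6 = 13.3833
deviations (xᵢ − x̄): -11.0833, 1.2167, 2.5167, 21.6167, -4.5833, -9.6833
Σ(xᵢ − x̄)² = 712.7083 ⇒ m₂ = 712.7083/6 = 118.78472
Σ(xᵢ − x̄)³ = 7753.0444 ⇒ m₃ = 7753.0444/6 = 1292.17407
m₂^(3/2) = 118.78472^(1.5) = 1294.61573
g_1 = m₃ / m₂^(3/2) = 1292.17407 / 1294.61573 ≈ 0.9981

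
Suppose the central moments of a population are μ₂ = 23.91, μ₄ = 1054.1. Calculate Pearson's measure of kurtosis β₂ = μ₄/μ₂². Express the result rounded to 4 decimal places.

μ₂² = 23.91² = 571.68810
μ₄/μ₂² = 1054.1 / 571.68810 = 1.84384
β₂ ≈ 1.8438

1.8438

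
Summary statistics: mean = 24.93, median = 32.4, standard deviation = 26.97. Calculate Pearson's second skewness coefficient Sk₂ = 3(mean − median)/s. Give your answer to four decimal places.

-0.8309

Sk₂ = 3(24.93 − 32.4) / 26.97 = 3 × -7.4700 / 26.97
    = -22.4100 / 26.97 ≈ -0.8309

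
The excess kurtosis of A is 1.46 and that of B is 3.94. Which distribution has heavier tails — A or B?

Higher excess kurtosis ⇒ heavier tails relative to the normal distribution.
1.46 vs 3.94: the larger is 3.94, so B has heavier tails.

B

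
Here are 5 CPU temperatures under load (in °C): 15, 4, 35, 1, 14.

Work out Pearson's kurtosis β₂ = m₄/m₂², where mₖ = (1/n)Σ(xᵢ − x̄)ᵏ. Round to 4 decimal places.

x̄ = 13.8000
Σ(xᵢ − x̄)² = 710.8000 ⇒ m₂ = 142.16000
Σ(xᵢ − x̄)⁴ = 238065.6160 ⇒ m₄ = 47613.12320
m₂² = 20209.46560
β₂ = m₄/m₂² = 47613.12320 / 20209.46560 ≈ 2.3560

2.3560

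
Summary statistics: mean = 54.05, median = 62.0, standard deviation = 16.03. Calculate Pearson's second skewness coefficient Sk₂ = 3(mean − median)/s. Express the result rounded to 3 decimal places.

Sk₂ = 3(54.05 − 62.0) / 16.03 = 3 × -7.9500 / 16.03
    = -23.8500 / 16.03 ≈ -1.488

-1.488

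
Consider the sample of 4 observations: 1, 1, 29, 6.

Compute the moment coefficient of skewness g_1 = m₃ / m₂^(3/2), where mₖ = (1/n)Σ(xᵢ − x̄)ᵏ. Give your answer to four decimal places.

1.0529

x̄ = (1 + 1 + 29 + 6) / 4 = 9.2500
deviations (xᵢ − x̄): -8.2500, -8.2500, 19.7500, -3.2500
Σ(xᵢ − x̄)² = 536.7500 ⇒ m₂ = 536.7500/4 = 134.18750
Σ(xᵢ − x̄)³ = 6546.3750 ⇒ m₃ = 6546.3750/4 = 1636.59375
m₂^(3/2) = 134.18750^(1.5) = 1554.41899
g_1 = m₃ / m₂^(3/2) = 1636.59375 / 1554.41899 ≈ 1.0529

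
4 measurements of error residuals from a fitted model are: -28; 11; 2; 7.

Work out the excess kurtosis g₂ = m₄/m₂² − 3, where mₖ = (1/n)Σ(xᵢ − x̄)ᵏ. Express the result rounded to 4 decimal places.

-0.7806

x̄ = -2.0000
Σ(xᵢ − x̄)² = 942.0000 ⇒ m₂ = 235.50000
Σ(xᵢ − x̄)⁴ = 492354.0000 ⇒ m₄ = 123088.50000
m₂² = 55460.25000
g₂ = m₄/m₂² − 3 = 2.21940 − 3 ≈ -0.7806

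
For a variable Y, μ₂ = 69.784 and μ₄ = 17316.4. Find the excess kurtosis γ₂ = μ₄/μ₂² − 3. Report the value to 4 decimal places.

μ₂² = 69.784² = 4869.80666
μ₄/μ₂² = 17316.4 / 4869.80666 = 3.55587
γ₂ = 3.55587 − 3 ≈ 0.5559

0.5559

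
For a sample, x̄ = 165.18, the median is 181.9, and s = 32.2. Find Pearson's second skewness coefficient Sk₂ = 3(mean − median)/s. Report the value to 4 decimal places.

Sk₂ = 3(165.18 − 181.9) / 32.2 = 3 × -16.7200 / 32.2
    = -50.1600 / 32.2 ≈ -1.5578

-1.5578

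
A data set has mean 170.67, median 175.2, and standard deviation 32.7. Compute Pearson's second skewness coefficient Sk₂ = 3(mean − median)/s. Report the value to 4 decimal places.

-0.4156

Sk₂ = 3(170.67 − 175.2) / 32.7 = 3 × -4.5300 / 32.7
    = -13.5900 / 32.7 ≈ -0.4156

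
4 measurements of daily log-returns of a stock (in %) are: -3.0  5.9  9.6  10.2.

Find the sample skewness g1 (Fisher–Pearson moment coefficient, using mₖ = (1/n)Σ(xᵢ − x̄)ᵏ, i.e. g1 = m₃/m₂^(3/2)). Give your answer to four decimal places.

-0.8524

x̄ = (-3.0 + 5.9 + 9.6 + 10.2) / 4 = 5.6750
deviations (xᵢ − x̄): -8.6750, 0.2250, 3.9250, 4.5250
Σ(xᵢ − x̄)² = 111.1875 ⇒ m₂ = 111.1875/4 = 27.79688
Σ(xᵢ − x̄)³ = -499.7119 ⇒ m₃ = -499.7119/4 = -124.92797
m₂^(3/2) = 27.79688^(1.5) = 146.55275
g1 = m₃ / m₂^(3/2) = -124.92797 / 146.55275 ≈ -0.8524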